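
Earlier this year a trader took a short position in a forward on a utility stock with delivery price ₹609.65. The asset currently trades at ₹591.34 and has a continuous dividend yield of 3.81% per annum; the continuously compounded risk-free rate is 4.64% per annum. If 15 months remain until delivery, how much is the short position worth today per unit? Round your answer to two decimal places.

Current fair forward for the remaining 15 months: F = S·e^((r − q)·T), (r − q) = 0.0464 − 0.0381 = 0.0083
F = 591.34 · e^(0.0083 × 15/12) = 591.34 × 1.010429 = 597.5071
Value of long forward = (F − K)·e^(−rT) = (597.5071 − 609.65) · e^(−0.0464·15/12)
= -12.1429 × 0.943650 = -11.46
Short position value = −(long value) = ₹11.46

₹11.46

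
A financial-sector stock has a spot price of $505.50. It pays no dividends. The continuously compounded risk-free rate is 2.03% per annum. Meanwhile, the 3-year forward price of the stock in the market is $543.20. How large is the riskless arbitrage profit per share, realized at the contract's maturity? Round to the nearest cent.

Fair forward: F* = S·e^(carry·T), with carry = r = 0.0203
F* = 505.50 · e^(0.0203 × 3) = 505.50 · e^0.060900 = 505.50 × 1.062793 = $537.2419
Market $543.20 > fair $537.2419: forward overpriced → cash-and-carry (buy spot, short the forward).
At maturity, profit = |F_mkt − F*| = |543.20 − 537.2419| = $5.96 per share

$5.96 per share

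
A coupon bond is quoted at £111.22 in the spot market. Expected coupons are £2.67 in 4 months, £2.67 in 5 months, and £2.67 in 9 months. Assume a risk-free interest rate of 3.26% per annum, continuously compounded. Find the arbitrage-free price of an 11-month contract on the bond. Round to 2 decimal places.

PV(coupons) I = 2.67·e^(−0.0326·4/12) + 2.67·e^(−0.0326·5/12) + 2.67·e^(−0.0326·9/12)
I = 2.6411 + 2.6340 + 2.6055 = 7.8806
F = (S − I)·e^(rT) = (111.22 − 7.8806) · e^(0.0326·11/12)
= 103.3394 · e^0.029883 = 103.3394 × 1.030334 = £106.47

£106.47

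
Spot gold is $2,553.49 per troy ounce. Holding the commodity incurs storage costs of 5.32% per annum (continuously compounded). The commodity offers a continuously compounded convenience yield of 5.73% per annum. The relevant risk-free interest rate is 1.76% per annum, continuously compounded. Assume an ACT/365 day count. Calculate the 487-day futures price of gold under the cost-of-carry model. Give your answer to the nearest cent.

$2,599.90 per troy ounce

Net carry = r + u − y = 0.0176 + 0.0532 − 0.0573 = 0.0135
F = S·e^((r+u−y)T) = 2553.49 · e^(0.0135 × 487/365) = 2553.49 · e^0.01801233
= 2553.49 × 1.01817553 = $2,599.90 per troy ounce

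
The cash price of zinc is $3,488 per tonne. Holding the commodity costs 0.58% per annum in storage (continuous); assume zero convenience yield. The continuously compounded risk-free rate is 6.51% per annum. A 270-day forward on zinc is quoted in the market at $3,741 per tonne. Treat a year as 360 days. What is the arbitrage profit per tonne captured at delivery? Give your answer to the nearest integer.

Fair forward: F* = S·e^(carry·T), with carry = (r + u) = 0.0651 + 0.0058 = 0.0709
F* = 3488 · e^(0.0709 × 270/360) = 3488 · e^0.053175 = 3488 × 1.054614 = $3678.4936
Market $3741 > fair $3678.4936: forward overpriced → cash-and-carry (buy spot, short the forward).
At maturity, profit = |F_mkt − F*| = |3741 − 3678.4936| = $63 per tonne

$63 per tonne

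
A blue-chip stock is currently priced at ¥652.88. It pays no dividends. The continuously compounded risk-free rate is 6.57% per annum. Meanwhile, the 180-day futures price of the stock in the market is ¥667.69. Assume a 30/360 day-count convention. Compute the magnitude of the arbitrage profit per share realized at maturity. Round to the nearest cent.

¥6.99 per share

Fair futures: F* = S·e^(carry·T), with carry = r = 0.0657
F* = 652.88 · e^(0.0657 × 180/360) = 652.88 · e^0.032850 = 652.88 × 1.033396 = ¥674.6836
Market ¥667.69 < fair ¥674.6836: forward underpriced → reverse cash-and-carry (short spot, go long the forward).
At maturity, profit = |F_mkt − F*| = |667.69 − 674.6836| = ¥6.99 per share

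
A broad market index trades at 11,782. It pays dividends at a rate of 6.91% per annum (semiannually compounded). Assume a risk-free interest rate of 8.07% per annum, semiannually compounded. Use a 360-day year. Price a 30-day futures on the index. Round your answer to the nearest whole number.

F = S · (1+r/2)^(2T) / (1+q/2)^(2T)
= 11782 × 1.006615 / 1.005677 = 11782 × 1.000933
F = 11,793

11,793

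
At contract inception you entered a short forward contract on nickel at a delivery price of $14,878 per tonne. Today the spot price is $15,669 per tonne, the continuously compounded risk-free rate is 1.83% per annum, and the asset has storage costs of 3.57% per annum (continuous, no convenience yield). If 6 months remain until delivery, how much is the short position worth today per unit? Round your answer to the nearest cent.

-$1208.72 per tonne

Current fair forward for the remaining 6 months: F = S·e^((r + u)·T), (r + u) = 0.0183 + 0.0357 = 0.0540
F = 15669 · e^(0.0540 × 6/12) = 15669 × 1.02736780 = 16097.8261
Value of long forward = (F − K)·e^(−rT) = (16097.8261 − 14878) · e^(−0.0183·6/12)
= 1219.8261 × 0.99089173 = 1208.72
Short position value = −(long value) = -$1208.72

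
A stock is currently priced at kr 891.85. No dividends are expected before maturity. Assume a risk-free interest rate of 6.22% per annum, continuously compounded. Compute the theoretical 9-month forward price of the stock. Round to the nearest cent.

kr 934.44

F = S·e^(rT) = 891.85 · e^(0.0622 × 9/12)
= 891.85 · e^0.046650 = 891.85 × 1.047755
F = kr 934.44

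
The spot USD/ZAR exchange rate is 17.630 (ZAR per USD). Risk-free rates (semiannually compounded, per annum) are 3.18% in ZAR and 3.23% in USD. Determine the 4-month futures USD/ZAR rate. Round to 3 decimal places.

17.627

By covered interest parity, F = S · (1+r_ZAR/2)^(2T) / (1+r_USD/2)^(2T)
= 17.630 × 1.010572 / 1.010738 = 17.630 × 0.999836
F = 17.627 ZAR per USD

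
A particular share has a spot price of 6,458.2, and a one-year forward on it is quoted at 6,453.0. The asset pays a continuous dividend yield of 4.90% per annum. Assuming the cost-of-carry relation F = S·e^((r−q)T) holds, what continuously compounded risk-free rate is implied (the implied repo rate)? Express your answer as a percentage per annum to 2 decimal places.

From F = S·e^((r−q)T): (r − q) = ln(F/S)/T
ln(6453.0/6458.2) = ln(0.999195) = -0.000805
(r − q) = -0.000805 / (12/12) = -0.000805
r = ln(F/S)/T + q = -0.000805 + 0.0490 = 0.048195
r = 4.82%

4.82%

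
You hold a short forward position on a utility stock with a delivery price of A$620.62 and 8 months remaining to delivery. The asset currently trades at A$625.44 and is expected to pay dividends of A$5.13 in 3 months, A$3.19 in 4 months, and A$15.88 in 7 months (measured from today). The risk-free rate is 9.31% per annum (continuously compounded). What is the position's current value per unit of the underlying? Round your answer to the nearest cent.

PV(remaining dividends) I = 5.13·e^(−0.0931·3/12) + 3.19·e^(−0.0931·4/12) + 15.88·e^(−0.0931·7/12) = 23.1451
Current forward F = (S − I)·e^(rT) = (625.44 − 23.1451)·e^(0.0931·8/12) = 602.2949 × 1.064033 = 640.8616
Value (long) = (F − K)·e^(−rT) = (640.8616 − 620.62) × 0.939820 = 19.0235
Short position value = −(long value) = -A$19.02

-A$19.02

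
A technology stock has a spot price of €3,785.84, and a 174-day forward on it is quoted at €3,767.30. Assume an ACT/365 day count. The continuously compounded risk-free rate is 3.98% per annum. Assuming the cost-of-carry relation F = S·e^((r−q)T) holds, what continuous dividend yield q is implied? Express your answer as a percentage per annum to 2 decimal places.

From F = S·e^((r−q)T): (r − q) = ln(F/S)/T
ln(3767.30/3785.84) = ln(0.995103) = -0.004909
(r − q) = -0.004909 / (174/365) = -0.010298
q = r − ln(F/S)/T = 0.0398 + 0.010298 = 0.050098
q = 5.01%

5.01%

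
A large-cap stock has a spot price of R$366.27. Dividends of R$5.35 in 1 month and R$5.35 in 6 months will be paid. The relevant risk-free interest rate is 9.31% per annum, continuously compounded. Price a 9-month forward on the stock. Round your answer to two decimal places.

PV(dividends) I = 5.35·e^(−0.0931·1/12) + 5.35·e^(−0.0931·6/12)
I = 5.3087 + 5.1067 = 10.4154
F = (S − I)·e^(rT) = (366.27 − 10.4154) · e^(0.0931·9/12)
= 355.8546 · e^0.069825 = 355.8546 × 1.072321 = R$381.59

R$381.59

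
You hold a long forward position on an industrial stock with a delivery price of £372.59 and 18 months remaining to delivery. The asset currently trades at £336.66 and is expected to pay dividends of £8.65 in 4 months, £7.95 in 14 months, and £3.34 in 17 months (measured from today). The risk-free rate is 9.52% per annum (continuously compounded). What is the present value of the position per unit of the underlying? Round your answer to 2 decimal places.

PV(remaining dividends) I = 8.65·e^(−0.0952·4/12) + 7.95·e^(−0.0952·14/12) + 3.34·e^(−0.0952·17/12) = 18.4127
Current forward F = (S − I)·e^(rT) = (336.66 − 18.4127)·e^(0.0952·18/12) = 318.2473 × 1.153499 = 367.0979
Value (long) = (F − K)·e^(−rT) = (367.0979 − 372.59) × 0.866927 = -4.7612
Value = -£4.76

-£4.76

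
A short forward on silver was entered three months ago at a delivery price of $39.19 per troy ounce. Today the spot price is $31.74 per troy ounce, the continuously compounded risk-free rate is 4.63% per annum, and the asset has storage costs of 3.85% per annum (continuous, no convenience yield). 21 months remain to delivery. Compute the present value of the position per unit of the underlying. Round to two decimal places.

Current fair forward for the remaining 21 months: F = S·e^((r + u)·T), (r + u) = 0.0463 + 0.0385 = 0.0848
F = 31.74 · e^(0.0848 × 21/12) = 31.74 × 1.159977 = 36.8177
Value of long forward = (F − K)·e^(−rT) = (36.8177 − 39.19) · e^(−0.0463·21/12)
= -2.3723 × 0.922171 = -2.19
Short position value = −(long value) = $2.19

$2.19 per troy ounce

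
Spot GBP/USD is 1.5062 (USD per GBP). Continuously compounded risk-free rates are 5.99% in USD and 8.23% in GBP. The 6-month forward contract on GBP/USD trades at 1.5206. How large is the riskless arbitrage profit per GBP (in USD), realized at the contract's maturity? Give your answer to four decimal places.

0.0312 per GBP (in USD)

Fair forward: F* = S·e^(carry·T), with carry = (r_USD − r_GBP) = 0.0599 − 0.0823 = -0.0224
F* = 1.5062 · e^(-0.0224 × 6/12) = 1.5062 · e^-0.011200 = 1.5062 × 0.988862 = 1.4894
Market 1.5206 > fair 1.4894: forward overpriced → cash-and-carry (buy spot, short the forward).
At maturity, profit = |F_mkt − F*| = |1.5206 − 1.4894| = 0.0312 per GBP (in USD)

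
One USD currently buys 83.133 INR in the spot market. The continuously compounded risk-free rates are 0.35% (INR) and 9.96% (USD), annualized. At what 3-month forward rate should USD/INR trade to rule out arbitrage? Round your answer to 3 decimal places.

F = S·e^((r_INR − r_USD)T) = 83.133 · e^((0.0035 − 0.0996) × 3/12)
= 83.133 · e^-0.024025 = 83.133 × 0.976261
F = 81.160 INR per USD

81.160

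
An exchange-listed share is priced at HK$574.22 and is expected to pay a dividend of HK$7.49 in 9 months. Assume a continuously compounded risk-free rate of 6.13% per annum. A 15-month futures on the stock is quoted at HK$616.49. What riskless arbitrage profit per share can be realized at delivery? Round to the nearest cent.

HK$4.26 per share

PV(dividends) I = 7.49·e^(−0.0613·9/12) = 7.1534
Fair futures F* = (S − I)·e^(rT) = (574.22 − 7.1534)·e^0.076625 = 567.0666 × 1.079637 = 612.2261
Market HK$616.49 > fair 612.2261: forward overpriced → cash-and-carry (borrow at r, buy the stock and collect the dividends, short the forward).
Profit at T = |F_mkt − F*| = |616.49 − 612.2261| = HK$4.26 per share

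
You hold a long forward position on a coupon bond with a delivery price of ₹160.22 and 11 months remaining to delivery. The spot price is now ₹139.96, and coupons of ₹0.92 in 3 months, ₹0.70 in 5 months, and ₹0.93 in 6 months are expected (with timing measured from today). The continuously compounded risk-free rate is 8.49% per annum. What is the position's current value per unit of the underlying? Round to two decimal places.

PV(remaining coupons) I = 0.92·e^(−0.0849·3/12) + 0.70·e^(−0.0849·5/12) + 0.93·e^(−0.0849·6/12) = 2.4677
Current forward F = (S − I)·e^(rT) = (139.96 − 2.4677)·e^(0.0849·11/12) = 137.4923 × 1.080933 = 148.6200
Value (long) = (F − K)·e^(−rT) = (148.6200 − 160.22) × 0.925126 = -10.7315
Value = -₹10.73

-₹10.73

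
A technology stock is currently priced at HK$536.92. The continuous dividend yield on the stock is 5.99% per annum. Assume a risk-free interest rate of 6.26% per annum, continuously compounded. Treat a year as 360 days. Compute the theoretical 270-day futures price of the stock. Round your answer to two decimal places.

HK$538.01

F = S·e^((r − q)T) = 536.92 · e^((0.0626 − 0.0599) × 270/360)
= 536.92 · e^0.002025 = 536.92 × 1.002027
F = HK$538.01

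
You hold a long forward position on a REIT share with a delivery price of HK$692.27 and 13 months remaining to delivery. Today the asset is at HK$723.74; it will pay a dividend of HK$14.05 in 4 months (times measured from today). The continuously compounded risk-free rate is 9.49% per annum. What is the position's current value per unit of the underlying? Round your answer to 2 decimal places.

PV(remaining dividends) I = 14.05·e^(−0.0949·4/12) = 13.6125
Current forward F = (S − I)·e^(rT) = (723.74 − 13.6125)·e^(0.0949·13/12) = 710.1275 × 1.108279 = 787.0194
Value (long) = (F − K)·e^(−rT) = (787.0194 − 692.27) × 0.902300 = 85.4924
Value = HK$85.49

HK$85.49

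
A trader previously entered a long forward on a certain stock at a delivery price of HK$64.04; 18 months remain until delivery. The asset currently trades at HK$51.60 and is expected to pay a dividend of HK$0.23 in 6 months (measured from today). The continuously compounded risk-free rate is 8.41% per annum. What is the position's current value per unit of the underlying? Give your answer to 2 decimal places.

PV(remaining dividends) I = 0.23·e^(−0.0841·6/12) = 0.2205
Current forward F = (S − I)·e^(rT) = (51.60 − 0.2205)·e^(0.0841·18/12) = 51.3795 × 1.134452 = 58.2876
Value (long) = (F − K)·e^(−rT) = (58.2876 − 64.04) × 0.881483 = -5.0706
Value = -HK$5.07

-HK$5.07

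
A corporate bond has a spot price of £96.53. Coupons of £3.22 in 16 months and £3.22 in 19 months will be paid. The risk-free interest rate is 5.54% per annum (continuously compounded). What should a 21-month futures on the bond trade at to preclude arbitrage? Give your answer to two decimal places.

£99.81

PV(coupons) I = 3.22·e^(−0.0554·16/12) + 3.22·e^(−0.0554·19/12)
I = 2.9907 + 2.9496 = 5.9403
F = (S − I)·e^(rT) = (96.53 − 5.9403) · e^(0.0554·21/12)
= 90.5897 · e^0.096950 = 90.5897 × 1.101805 = £99.81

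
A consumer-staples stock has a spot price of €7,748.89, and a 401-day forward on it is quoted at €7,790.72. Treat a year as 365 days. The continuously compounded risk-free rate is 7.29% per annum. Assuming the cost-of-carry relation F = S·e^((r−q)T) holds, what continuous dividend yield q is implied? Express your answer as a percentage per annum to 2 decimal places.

6.80%

From F = S·e^((r−q)T): (r − q) = ln(F/S)/T
ln(7790.72/7748.89) = ln(1.005398) = 0.005383
(r − q) = 0.005383 / (401/365) = 0.004900
q = r − ln(F/S)/T = 0.0729 − 0.004900 = 0.068000
q = 6.80%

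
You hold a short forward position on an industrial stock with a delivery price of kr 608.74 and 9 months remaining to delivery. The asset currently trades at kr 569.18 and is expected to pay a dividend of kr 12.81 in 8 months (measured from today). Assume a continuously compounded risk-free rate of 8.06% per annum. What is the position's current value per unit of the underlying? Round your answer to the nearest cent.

kr 15.99

PV(remaining dividends) I = 12.81·e^(−0.0806·8/12) = 12.1398
Current forward F = (S − I)·e^(rT) = (569.18 − 12.1398)·e^(0.0806·9/12) = 557.0402 × 1.062314 = 591.7516
Value (long) = (F − K)·e^(−rT) = (591.7516 − 608.74) × 0.941341 = -15.9919
Short position value = −(long value) = kr 15.99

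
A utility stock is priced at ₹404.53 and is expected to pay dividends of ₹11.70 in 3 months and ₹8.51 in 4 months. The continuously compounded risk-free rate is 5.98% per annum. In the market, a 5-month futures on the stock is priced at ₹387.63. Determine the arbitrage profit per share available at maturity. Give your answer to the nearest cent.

PV(dividends) I = 11.70·e^(−0.0598·3/12) + 8.51·e^(−0.0598·4/12) = 19.8684
Fair futures F* = (S − I)·e^(rT) = (404.53 − 19.8684)·e^0.024917 = 384.6616 × 1.025230 = 394.3666
Market ₹387.63 < fair 394.3666: forward underpriced → reverse cash-and-carry (short the stock, invest proceeds at r, pay the dividends, go long the forward).
Profit at T = |F_mkt − F*| = |387.63 − 394.3666| = ₹6.74 per share

₹6.74 per share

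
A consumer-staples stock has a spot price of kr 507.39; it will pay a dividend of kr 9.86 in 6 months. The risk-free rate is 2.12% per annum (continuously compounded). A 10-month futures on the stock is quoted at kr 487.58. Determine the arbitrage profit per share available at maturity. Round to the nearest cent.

kr 18.92 per share

PV(dividends) I = 9.86·e^(−0.0212·6/12) = 9.7560
Fair futures F* = (S − I)·e^(rT) = (507.39 − 9.7560)·e^0.017667 = 497.6340 × 1.017824 = 506.5038
Market kr 487.58 < fair 506.5038: forward underpriced → reverse cash-and-carry (short the stock, invest proceeds at r, pay the dividends, go long the forward).
Profit at T = |F_mkt − F*| = |487.58 − 506.5038| = kr 18.92 per share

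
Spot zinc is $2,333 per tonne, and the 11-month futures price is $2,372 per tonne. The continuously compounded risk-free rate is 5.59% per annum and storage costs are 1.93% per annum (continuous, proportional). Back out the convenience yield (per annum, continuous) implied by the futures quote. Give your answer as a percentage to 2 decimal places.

F = S·e^((r+u−y)T) ⇒ (r+u−y) = ln(F/S)/T
ln(2372/2333) = 0.016578; /T ⇒ 0.018085
y = r + u − ln(F/S)/T = 0.0559 + 0.0193 − 0.018085 = 0.057115
y = 5.71%

5.71%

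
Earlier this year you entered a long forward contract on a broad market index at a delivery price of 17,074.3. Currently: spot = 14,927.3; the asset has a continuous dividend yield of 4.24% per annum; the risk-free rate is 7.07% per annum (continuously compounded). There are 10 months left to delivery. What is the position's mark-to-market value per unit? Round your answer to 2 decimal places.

-1688.32

Current fair forward for the remaining 10 months: F = S·e^((r − q)·T), (r − q) = 0.0707 − 0.0424 = 0.0283
F = 14927.3 · e^(0.0283 × 10/12) = 14927.3 × 1.02386362 = 15283.5194
Value of long forward = (F − K)·e^(−rT) = (15283.5194 − 17074.3) · e^(−0.0707·10/12)
= -1790.7806 × 0.94278533 = -1688.32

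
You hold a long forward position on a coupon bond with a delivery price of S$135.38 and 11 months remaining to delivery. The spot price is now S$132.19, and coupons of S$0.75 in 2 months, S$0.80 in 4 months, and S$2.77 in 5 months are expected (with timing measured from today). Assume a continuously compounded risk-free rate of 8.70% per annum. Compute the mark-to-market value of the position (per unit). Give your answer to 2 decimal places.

S$3.00

PV(remaining coupons) I = 0.75·e^(−0.0870·2/12) + 0.80·e^(−0.0870·4/12) + 2.77·e^(−0.0870·5/12) = 4.1877
Current forward F = (S − I)·e^(rT) = (132.19 − 4.1877)·e^(0.0870·11/12) = 128.0023 × 1.083016 = 138.6285
Value (long) = (F − K)·e^(−rT) = (138.6285 − 135.38) × 0.923347 = 2.9995
Value = S$3.00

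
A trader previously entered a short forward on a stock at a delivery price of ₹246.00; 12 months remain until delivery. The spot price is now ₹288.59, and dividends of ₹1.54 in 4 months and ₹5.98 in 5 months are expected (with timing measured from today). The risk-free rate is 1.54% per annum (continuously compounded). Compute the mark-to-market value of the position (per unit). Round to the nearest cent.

-₹38.88

PV(remaining dividends) I = 1.54·e^(−0.0154·4/12) + 5.98·e^(−0.0154·5/12) = 7.4739
Current forward F = (S − I)·e^(rT) = (288.59 − 7.4739)·e^(0.0154·12/12) = 281.1161 × 1.015519 = 285.4787
Value (long) = (F − K)·e^(−rT) = (285.4787 − 246.00) × 0.984718 = 38.8754
Short position value = −(long value) = -₹38.88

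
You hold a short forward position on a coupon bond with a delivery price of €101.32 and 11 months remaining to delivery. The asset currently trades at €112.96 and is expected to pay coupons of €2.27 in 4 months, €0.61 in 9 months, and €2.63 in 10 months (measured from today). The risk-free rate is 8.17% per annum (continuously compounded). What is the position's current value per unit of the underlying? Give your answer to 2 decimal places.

PV(remaining coupons) I = 2.27·e^(−0.0817·4/12) + 0.61·e^(−0.0817·9/12) + 2.63·e^(−0.0817·10/12) = 5.2397
Current forward F = (S − I)·e^(rT) = (112.96 − 5.2397)·e^(0.0817·11/12) = 107.7203 × 1.077767 = 116.0974
Value (long) = (F − K)·e^(−rT) = (116.0974 − 101.32) × 0.927844 = 13.7111
Short position value = −(long value) = -€13.71

-€13.71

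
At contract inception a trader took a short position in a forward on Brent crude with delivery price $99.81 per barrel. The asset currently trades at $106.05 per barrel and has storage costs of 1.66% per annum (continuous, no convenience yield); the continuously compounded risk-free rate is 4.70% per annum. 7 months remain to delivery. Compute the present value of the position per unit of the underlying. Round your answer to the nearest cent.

Current fair forward for the remaining 7 months: F = S·e^((r + u)·T), (r + u) = 0.0470 + 0.0166 = 0.0636
F = 106.05 · e^(0.0636 × 7/12) = 106.05 × 1.037797 = 110.0584
Value of long forward = (F − K)·e^(−rT) = (110.0584 − 99.81) · e^(−0.0470·7/12)
= 10.2484 × 0.972956 = 9.97
Short position value = −(long value) = -$9.97

-$9.97 per barrel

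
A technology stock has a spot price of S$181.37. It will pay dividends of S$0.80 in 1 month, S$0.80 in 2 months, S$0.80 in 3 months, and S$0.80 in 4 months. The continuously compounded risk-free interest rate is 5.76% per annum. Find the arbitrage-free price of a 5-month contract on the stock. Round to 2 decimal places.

PV(dividends) I = 0.80·e^(−0.0576·1/12) + 0.80·e^(−0.0576·2/12) + 0.80·e^(−0.0576·3/12) + 0.80·e^(−0.0576·4/12)
I = 0.7962 + 0.7924 + 0.7886 + 0.7848 = 3.1620
F = (S − I)·e^(rT) = (181.37 − 3.1620) · e^(0.0576·5/12)
= 178.2080 · e^0.024000 = 178.2080 × 1.024290 = S$182.54

S$182.54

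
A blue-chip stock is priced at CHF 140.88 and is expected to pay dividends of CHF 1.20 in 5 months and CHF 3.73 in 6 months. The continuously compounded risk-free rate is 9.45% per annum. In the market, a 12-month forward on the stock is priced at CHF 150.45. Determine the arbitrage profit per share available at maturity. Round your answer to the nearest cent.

CHF 0.79 per share

PV(dividends) I = 1.20·e^(−0.0945·5/12) + 3.73·e^(−0.0945·6/12) = 4.7115
Fair forward F* = (S − I)·e^(rT) = (140.88 − 4.7115)·e^0.094500 = 136.1685 × 1.099109 = 149.6640
Market CHF 150.45 > fair 149.6640: forward overpriced → cash-and-carry (borrow at r, buy the stock and collect the dividends, short the forward).
Profit at T = |F_mkt − F*| = |150.45 − 149.6640| = CHF 0.79 per share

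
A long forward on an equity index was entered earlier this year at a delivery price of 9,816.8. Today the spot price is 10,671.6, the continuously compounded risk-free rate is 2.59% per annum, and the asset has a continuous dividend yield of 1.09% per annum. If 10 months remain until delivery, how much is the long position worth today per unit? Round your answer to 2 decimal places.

967.91

Current fair forward for the remaining 10 months: F = S·e^((r − q)·T), (r − q) = 0.0259 − 0.0109 = 0.0150
F = 10671.6 · e^(0.0150 × 10/12) = 10671.6 × 1.01257845 = 10805.8322
Value of long forward = (F − K)·e^(−rT) = (10805.8322 − 9816.8) · e^(−0.0259·10/12)
= 989.0322 × 0.97864792 = 967.91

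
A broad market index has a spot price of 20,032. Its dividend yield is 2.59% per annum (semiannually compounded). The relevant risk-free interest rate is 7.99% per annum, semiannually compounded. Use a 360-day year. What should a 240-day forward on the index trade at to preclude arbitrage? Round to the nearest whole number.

20,747

F = S · (1+r/2)^(2T) / (1+q/2)^(2T)
= 20032 × 1.053618 / 1.017304 = 20032 × 1.035696
F = 20,747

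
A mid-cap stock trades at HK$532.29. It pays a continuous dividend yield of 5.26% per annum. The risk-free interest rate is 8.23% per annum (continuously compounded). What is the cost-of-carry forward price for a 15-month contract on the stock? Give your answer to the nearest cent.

HK$552.42

F = S·e^((r − q)T) = 532.29 · e^((0.0823 − 0.0526) × 15/12)
= 532.29 · e^0.037125 = 532.29 × 1.037823
F = HK$552.42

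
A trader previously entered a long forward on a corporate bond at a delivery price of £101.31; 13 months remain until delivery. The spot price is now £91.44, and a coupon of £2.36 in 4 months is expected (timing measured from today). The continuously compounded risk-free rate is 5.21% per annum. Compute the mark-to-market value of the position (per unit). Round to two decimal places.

-£6.63

PV(remaining coupons) I = 2.36·e^(−0.0521·4/12) = 2.3194
Current forward F = (S − I)·e^(rT) = (91.44 − 2.3194)·e^(0.0521·13/12) = 89.1206 × 1.058065 = 94.2954
Value (long) = (F − K)·e^(−rT) = (94.2954 − 101.31) × 0.945122 = -6.6297
Value = -£6.63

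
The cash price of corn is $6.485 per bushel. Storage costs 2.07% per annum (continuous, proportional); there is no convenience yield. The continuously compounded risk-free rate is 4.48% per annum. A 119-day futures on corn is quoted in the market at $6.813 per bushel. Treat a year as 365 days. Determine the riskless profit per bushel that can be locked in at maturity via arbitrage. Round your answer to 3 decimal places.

$0.188 per bushel

Fair futures: F* = S·e^(carry·T), with carry = (r + u) = 0.0448 + 0.0207 = 0.0655
F* = 6.485 · e^(0.0655 × 119/365) = 6.485 · e^0.021355 = 6.485 × 1.021585 = $6.6250
Market $6.813 > fair $6.6250: forward overpriced → cash-and-carry (buy spot, short the forward).
At maturity, profit = |F_mkt − F*| = |6.813 − 6.6250| = $0.188 per bushel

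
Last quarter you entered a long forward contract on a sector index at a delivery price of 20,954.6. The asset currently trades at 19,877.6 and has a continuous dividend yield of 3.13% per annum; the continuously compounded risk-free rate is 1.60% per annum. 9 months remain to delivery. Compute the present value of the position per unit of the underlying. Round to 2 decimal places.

-1288.24

Current fair forward for the remaining 9 months: F = S·e^((r − q)·T), (r − q) = 0.0160 − 0.0313 = -0.0153
F = 19877.6 · e^(-0.0153 × 9/12) = 19877.6 × 0.98859059 = 19650.8083
Value of long forward = (F − K)·e^(−rT) = (19650.8083 − 20954.6) · e^(−0.0160·9/12)
= -1303.7917 × 0.98807171 = -1288.24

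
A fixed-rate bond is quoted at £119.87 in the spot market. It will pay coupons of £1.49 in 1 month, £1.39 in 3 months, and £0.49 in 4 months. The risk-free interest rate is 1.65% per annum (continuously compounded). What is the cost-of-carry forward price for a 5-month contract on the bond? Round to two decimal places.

£117.31

PV(coupons) I = 1.49·e^(−0.0165·1/12) + 1.39·e^(−0.0165·3/12) + 0.49·e^(−0.0165·4/12)
I = 1.4880 + 1.3843 + 0.4873 = 3.3596
F = (S − I)·e^(rT) = (119.87 − 3.3596) · e^(0.0165·5/12)
= 116.5104 · e^0.006875 = 116.5104 × 1.006899 = £117.31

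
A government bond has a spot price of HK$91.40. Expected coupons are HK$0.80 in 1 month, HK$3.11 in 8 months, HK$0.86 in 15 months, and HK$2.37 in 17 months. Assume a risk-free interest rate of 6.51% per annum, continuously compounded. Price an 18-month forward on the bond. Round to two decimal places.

PV(coupons) I = 0.80·e^(−0.0651·1/12) + 3.11·e^(−0.0651·8/12) + 0.86·e^(−0.0651·15/12) + 2.37·e^(−0.0651·17/12)
I = 0.7957 + 2.9779 + 0.7928 + 2.1612 = 6.7276
F = (S − I)·e^(rT) = (91.40 − 6.7276) · e^(0.0651·18/12)
= 84.6724 · e^0.097650 = 84.6724 × 1.102577 = HK$93.36

HK$93.36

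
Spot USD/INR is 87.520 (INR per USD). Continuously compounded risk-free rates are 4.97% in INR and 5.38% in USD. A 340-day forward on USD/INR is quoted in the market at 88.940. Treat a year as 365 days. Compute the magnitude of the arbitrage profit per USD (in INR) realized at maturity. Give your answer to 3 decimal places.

1.754 per USD (in INR)

Fair forward: F* = S·e^(carry·T), with carry = (r_INR − r_USD) = 0.0497 − 0.0538 = -0.0041
F* = 87.520 · e^(-0.0041 × 340/365) = 87.520 · e^-0.003819 = 87.520 × 0.996188 = 87.1864
Market 88.940 > fair 87.1864: forward overpriced → cash-and-carry (buy spot, short the forward).
At maturity, profit = |F_mkt − F*| = |88.940 − 87.1864| = 1.754 per USD (in INR)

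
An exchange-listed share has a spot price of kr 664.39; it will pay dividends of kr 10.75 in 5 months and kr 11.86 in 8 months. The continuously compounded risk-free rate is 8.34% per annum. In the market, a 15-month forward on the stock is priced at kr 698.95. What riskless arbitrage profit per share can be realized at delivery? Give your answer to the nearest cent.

PV(dividends) I = 10.75·e^(−0.0834·5/12) + 11.86·e^(−0.0834·8/12) = 21.6014
Fair forward F* = (S − I)·e^(rT) = (664.39 − 21.6014)·e^0.104250 = 642.7886 × 1.109878 = 713.4169
Market kr 698.95 < fair 713.4169: forward underpriced → reverse cash-and-carry (short the stock, invest proceeds at r, pay the dividends, go long the forward).
Profit at T = |F_mkt − F*| = |698.95 − 713.4169| = kr 14.47 per share

kr 14.47 per share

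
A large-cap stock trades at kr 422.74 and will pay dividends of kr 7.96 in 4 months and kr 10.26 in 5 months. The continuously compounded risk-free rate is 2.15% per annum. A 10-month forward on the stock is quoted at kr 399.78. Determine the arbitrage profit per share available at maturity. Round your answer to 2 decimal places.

kr 12.20 per share

PV(dividends) I = 7.96·e^(−0.0215·4/12) + 10.26·e^(−0.0215·5/12) = 18.0717
Fair forward F* = (S − I)·e^(rT) = (422.74 − 18.0717)·e^0.017917 = 404.6683 × 1.018078 = 411.9839
Market kr 399.78 < fair 411.9839: forward underpriced → reverse cash-and-carry (short the stock, invest proceeds at r, pay the dividends, go long the forward).
Profit at T = |F_mkt − F*| = |399.78 − 411.9839| = kr 12.20 per share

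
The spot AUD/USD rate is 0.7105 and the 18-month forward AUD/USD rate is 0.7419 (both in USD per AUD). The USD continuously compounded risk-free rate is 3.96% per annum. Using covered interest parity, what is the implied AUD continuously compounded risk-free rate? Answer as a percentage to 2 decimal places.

1.08%

F = S·e^((r_USD − r_AUD)T) ⇒ r_AUD = r_USD − ln(F/S)/T
ln(0.7419/0.7105) = 0.043246; /(18/12) = 0.028831
r_AUD = 0.0396 − 0.028831 = 0.010769
r_AUD = 1.08%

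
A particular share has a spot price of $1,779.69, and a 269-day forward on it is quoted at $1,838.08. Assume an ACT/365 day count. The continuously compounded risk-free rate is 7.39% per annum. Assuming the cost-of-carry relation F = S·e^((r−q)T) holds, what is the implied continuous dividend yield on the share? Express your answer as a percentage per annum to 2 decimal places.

3.01%

From F = S·e^((r−q)T): (r − q) = ln(F/S)/T
ln(1838.08/1779.69) = ln(1.032809) = 0.032282
(r − q) = 0.032282 / (269/365) = 0.043803
q = r − ln(F/S)/T = 0.0739 − 0.043803 = 0.030097
q = 3.01%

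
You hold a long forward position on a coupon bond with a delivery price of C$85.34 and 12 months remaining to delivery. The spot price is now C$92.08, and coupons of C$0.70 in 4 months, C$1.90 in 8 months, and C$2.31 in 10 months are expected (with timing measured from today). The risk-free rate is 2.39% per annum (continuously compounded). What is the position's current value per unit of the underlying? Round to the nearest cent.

C$3.93

PV(remaining coupons) I = 0.70·e^(−0.0239·4/12) + 1.90·e^(−0.0239·8/12) + 2.31·e^(−0.0239·10/12) = 4.8289
Current forward F = (S − I)·e^(rT) = (92.08 − 4.8289)·e^(0.0239·12/12) = 87.2511 × 1.024188 = 89.3615
Value (long) = (F − K)·e^(−rT) = (89.3615 − 85.34) × 0.976383 = 3.9265
Value = C$3.93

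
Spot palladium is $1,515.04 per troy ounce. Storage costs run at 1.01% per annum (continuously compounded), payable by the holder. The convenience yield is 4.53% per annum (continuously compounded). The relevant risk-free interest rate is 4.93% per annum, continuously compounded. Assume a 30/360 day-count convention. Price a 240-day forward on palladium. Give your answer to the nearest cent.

$1,529.35 per troy ounce

Net carry = r + u − y = 0.0493 + 0.0101 − 0.0453 = 0.0141
F = S·e^((r+u−y)T) = 1515.04 · e^(0.0141 × 240/360) = 1515.04 · e^0.00940000
= 1515.04 × 1.00944432 = $1,529.35 per troy ounce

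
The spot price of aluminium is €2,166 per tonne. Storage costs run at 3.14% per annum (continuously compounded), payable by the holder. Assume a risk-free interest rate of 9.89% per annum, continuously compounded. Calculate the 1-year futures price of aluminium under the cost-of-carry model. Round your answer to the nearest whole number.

€2,467 per tonne

Net carry = r + u − y = 0.0989 + 0.0314 − 0.0000 = 0.1303
F = S·e^((r+u−y)T) = 2166 · e^(0.1303 × 1) = 2166 · e^0.130300
= 2166 × 1.139170 = €2,467 per tonne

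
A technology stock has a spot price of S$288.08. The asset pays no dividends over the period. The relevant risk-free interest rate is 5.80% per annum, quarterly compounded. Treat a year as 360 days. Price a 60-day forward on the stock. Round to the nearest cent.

F = S · (1+r/4)^(4T)
= 288.08 × 1.009643
F = S$290.86

S$290.86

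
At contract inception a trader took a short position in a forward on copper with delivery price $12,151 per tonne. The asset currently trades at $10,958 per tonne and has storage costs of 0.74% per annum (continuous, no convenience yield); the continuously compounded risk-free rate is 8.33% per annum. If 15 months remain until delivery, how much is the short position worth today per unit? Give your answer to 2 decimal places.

-$110.41 per tonne

Current fair forward for the remaining 15 months: F = S·e^((r + u)·T), (r + u) = 0.0833 + 0.0074 = 0.0907
F = 10958 · e^(0.0907 × 15/12) = 10958 × 1.12005187 = 12273.5284
Value of long forward = (F − K)·e^(−rT) = (12273.5284 − 12151) · e^(−0.0833·15/12)
= 122.5284 × 0.90111265 = 110.41
Short position value = −(long value) = -$110.41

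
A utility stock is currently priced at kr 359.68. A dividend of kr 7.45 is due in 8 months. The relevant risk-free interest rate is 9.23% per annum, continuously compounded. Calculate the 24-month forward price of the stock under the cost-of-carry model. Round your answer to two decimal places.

PV(dividends) I = 7.45·e^(−0.0923·8/12)
I = 7.0054
F = (S − I)·e^(rT) = (359.68 − 7.0054) · e^(0.0923·24/12)
= 352.6746 · e^0.184600 = 352.6746 × 1.202737 = kr 424.17

kr 424.17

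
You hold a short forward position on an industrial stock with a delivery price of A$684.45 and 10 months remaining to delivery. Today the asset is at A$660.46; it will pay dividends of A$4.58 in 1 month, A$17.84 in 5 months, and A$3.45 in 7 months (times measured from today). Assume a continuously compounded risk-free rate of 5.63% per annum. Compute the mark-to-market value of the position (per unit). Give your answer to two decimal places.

A$17.94

PV(remaining dividends) I = 4.58·e^(−0.0563·1/12) + 17.84·e^(−0.0563·5/12) + 3.45·e^(−0.0563·7/12) = 25.3235
Current forward F = (S − I)·e^(rT) = (660.46 − 25.3235)·e^(0.0563·10/12) = 635.1365 × 1.048035 = 665.6453
Value (long) = (F − K)·e^(−rT) = (665.6453 − 684.45) × 0.954167 = -17.9428
Short position value = −(long value) = A$17.94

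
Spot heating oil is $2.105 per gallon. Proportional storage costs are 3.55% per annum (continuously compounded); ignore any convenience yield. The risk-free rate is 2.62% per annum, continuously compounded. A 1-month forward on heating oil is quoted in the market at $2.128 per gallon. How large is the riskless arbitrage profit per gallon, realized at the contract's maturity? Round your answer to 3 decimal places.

$0.012 per gallon

Fair forward: F* = S·e^(carry·T), with carry = (r + u) = 0.0262 + 0.0355 = 0.0617
F* = 2.105 · e^(0.0617 × 1/12) = 2.105 · e^0.005142 = 2.105 × 1.005155 = $2.1159
Market $2.128 > fair $2.1159: forward overpriced → cash-and-carry (buy spot, short the forward).
At maturity, profit = |F_mkt − F*| = |2.128 − 2.1159| = $0.012 per gallon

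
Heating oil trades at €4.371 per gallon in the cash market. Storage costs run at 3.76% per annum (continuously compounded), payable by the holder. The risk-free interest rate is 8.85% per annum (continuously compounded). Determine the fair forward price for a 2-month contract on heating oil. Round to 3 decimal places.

€4.464 per gallon

Net carry = r + u − y = 0.0885 + 0.0376 − 0.0000 = 0.1261
F = S·e^((r+u−y)T) = 4.371 · e^(0.1261 × 2/12) = 4.371 · e^0.021017
= 4.371 × 1.021239 = €4.464 per gallon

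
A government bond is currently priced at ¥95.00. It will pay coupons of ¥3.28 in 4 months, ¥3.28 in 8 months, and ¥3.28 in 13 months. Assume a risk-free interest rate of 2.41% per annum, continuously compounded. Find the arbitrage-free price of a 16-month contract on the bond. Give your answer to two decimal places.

PV(coupons) I = 3.28·e^(−0.0241·4/12) + 3.28·e^(−0.0241·8/12) + 3.28·e^(−0.0241·13/12)
I = 3.2538 + 3.2277 + 3.1955 = 9.6770
F = (S − I)·e^(rT) = (95.00 − 9.6770) · e^(0.0241·16/12)
= 85.3230 · e^0.032133 = 85.3230 × 1.032655 = ¥88.11

¥88.11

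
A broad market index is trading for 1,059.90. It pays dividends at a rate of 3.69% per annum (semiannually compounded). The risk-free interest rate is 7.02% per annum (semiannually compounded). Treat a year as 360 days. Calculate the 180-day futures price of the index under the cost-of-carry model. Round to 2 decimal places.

F = S · (1+r/2)^(2T) / (1+q/2)^(2T)
= 1059.90 × 1.03510000 / 1.01845000 = 1059.90 × 1.01634837
F = 1,077.23

1,077.23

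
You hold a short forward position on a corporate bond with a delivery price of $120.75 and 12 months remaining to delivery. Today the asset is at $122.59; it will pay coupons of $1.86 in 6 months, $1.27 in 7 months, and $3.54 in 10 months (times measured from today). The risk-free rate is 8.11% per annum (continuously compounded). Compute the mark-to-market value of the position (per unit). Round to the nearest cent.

PV(remaining coupons) I = 1.86·e^(−0.0811·6/12) + 1.27·e^(−0.0811·7/12) + 3.54·e^(−0.0811·10/12) = 6.3061
Current forward F = (S − I)·e^(rT) = (122.59 − 6.3061)·e^(0.0811·12/12) = 116.2839 × 1.084479 = 126.1074
Value (long) = (F − K)·e^(−rT) = (126.1074 − 120.75) × 0.922101 = 4.9401
Short position value = −(long value) = -$4.94

-$4.94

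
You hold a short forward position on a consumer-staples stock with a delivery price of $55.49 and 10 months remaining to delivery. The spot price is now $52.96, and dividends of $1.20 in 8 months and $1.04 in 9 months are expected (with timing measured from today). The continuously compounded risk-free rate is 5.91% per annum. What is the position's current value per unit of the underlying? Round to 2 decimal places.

$2.01

PV(remaining dividends) I = 1.20·e^(−0.0591·8/12) + 1.04·e^(−0.0591·9/12) = 2.1485
Current forward F = (S − I)·e^(rT) = (52.96 − 2.1485)·e^(0.0591·10/12) = 50.8115 × 1.050483 = 53.3766
Value (long) = (F − K)·e^(−rT) = (53.3766 − 55.49) × 0.951943 = -2.0118
Short position value = −(long value) = $2.01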